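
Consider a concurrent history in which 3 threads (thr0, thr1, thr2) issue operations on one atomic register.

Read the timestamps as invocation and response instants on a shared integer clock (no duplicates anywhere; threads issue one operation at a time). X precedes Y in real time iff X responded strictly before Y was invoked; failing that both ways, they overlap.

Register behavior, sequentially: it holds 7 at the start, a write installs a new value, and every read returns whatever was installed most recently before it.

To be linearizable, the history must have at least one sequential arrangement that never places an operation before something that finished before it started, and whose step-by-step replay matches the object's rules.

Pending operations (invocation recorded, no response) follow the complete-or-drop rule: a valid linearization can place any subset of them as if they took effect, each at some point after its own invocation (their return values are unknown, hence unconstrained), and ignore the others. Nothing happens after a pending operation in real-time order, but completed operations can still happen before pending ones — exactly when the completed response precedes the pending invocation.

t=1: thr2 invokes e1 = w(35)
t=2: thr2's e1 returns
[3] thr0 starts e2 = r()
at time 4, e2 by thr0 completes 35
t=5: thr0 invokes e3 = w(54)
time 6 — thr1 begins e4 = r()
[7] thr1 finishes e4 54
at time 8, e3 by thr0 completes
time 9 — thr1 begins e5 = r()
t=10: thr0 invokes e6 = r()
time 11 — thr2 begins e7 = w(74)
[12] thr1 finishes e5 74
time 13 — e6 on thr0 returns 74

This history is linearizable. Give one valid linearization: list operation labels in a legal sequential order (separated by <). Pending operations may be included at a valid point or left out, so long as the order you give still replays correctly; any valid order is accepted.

e1 < e2 < e3 < e4 < e7 < e5 < e6

after step 1 (e1 w(35)): value 35
after step 2 (e2 r() → 35): value 35
after step 3 (e3 w(54)): value 54
after step 4 (e4 r() → 54): value 54
after step 5 (e7 w(74) (pending, included)): value 74
after step 6 (e5 r() → 74): value 74
after step 7 (e6 r() → 74): value 74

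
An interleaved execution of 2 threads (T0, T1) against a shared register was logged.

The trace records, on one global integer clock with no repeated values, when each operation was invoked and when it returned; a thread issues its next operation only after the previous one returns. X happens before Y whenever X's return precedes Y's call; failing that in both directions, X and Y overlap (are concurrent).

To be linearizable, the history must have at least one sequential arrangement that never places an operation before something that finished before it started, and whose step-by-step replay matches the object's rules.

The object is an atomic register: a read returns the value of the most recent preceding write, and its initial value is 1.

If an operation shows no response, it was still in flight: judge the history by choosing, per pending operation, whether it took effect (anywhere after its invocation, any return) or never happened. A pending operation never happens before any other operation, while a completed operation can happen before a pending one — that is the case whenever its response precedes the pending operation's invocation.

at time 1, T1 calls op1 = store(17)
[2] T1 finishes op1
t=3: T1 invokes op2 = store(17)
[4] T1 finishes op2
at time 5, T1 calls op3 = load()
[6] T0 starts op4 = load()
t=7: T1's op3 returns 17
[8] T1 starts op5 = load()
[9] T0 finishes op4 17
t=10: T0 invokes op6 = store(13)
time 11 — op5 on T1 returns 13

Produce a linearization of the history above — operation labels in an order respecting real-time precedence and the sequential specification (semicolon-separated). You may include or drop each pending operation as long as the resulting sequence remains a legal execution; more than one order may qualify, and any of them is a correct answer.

op1; op2; op3; op4; op6; op5

step 1: op1 store(17) — value 17
step 2: op2 store(17) — value 17
step 3: op3 load() → 17 — value 17
step 4: op4 load() → 17 — value 17
step 5: op6 store(13) (pending, included) — value 13
step 6: op5 load() → 13 — value 13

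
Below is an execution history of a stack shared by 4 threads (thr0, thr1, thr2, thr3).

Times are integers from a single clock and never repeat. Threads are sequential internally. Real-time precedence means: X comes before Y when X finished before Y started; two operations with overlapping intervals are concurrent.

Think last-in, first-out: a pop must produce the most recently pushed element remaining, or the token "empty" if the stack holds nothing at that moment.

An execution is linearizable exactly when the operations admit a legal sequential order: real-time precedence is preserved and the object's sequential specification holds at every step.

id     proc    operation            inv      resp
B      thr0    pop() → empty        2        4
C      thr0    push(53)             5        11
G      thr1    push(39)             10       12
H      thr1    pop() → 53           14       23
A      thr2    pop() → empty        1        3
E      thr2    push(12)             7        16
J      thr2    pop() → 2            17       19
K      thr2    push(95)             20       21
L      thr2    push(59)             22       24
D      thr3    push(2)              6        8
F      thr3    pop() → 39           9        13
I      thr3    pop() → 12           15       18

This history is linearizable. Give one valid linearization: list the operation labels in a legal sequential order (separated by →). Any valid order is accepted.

step 1: A pop() → empty — stack <>
step 2: B pop() → empty — stack <>
step 3: C push(53) — stack <53>
step 4: D push(2) — stack <53,2>
step 5: E push(12) — stack <53,2,12>
step 6: G push(39) — stack <53,2,12,39>
step 7: F pop() → 39 — stack <53,2,12>
step 8: I pop() → 12 — stack <53,2>
step 9: J pop() → 2 — stack <53>
step 10: H pop() → 53 — stack <>
step 11: K push(95) — stack <95>
step 12: L push(59) — stack <95,59>

A → B → C → D → E → G → F → I → J → H → K → L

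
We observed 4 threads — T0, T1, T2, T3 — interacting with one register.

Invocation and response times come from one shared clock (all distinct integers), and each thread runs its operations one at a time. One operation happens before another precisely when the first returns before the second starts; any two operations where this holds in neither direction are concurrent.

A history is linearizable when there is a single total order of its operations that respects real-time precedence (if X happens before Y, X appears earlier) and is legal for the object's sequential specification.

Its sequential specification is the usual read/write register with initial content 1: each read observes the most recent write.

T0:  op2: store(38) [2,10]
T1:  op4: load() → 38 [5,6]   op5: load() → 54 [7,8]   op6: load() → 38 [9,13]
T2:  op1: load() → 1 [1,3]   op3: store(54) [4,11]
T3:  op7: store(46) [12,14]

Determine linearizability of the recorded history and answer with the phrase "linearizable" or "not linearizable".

not linearizable

cut after 12 events: linearizable; cut after 13 events (op6 responds, time 13): not linearizable
no legal order exists: 24 real-time-consistent candidates over 6 completed register operations, all rejected
every completion of the 1 pending operation (op7) was checked; none linearizes
sample order op1, op2, op3, op4, op5, op6 (pending dropped) stalls at step 4 — op4 load() → 38 has no legal effect
sample order op1, op2, op4, op3, op5, op6 (pending dropped) stalls at step 6 — op6 load() → 38 has no legal effect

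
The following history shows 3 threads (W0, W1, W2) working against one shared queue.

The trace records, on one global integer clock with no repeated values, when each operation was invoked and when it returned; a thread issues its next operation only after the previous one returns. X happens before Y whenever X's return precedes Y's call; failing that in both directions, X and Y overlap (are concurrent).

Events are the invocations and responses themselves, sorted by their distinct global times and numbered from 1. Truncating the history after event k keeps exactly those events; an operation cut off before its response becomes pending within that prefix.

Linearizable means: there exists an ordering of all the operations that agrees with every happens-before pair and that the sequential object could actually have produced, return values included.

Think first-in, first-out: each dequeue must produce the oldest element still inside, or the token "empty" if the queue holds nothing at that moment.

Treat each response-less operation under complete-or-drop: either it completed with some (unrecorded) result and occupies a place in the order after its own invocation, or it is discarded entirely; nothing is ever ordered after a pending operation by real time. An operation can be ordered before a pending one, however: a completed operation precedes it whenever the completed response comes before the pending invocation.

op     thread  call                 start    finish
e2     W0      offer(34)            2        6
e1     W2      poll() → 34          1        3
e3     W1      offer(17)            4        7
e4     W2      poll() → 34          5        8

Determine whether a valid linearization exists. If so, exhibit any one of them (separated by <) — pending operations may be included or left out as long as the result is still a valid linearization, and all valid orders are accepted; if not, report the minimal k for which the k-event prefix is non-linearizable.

the violation lands at event 8, e4's response at time 8: events 1..7 linearize, events 1..8 do not
real-time-consistent orders of the 4 completed operations: 8 — all fail the queue replay
for example e1, e2, e3, e4 fails at step 1: e1 poll() → 34 is not legal there
for example e1, e2, e4, e3 fails at step 1: e1 poll() → 34 is not legal there

not linearizable — minimal violating prefix: 8 events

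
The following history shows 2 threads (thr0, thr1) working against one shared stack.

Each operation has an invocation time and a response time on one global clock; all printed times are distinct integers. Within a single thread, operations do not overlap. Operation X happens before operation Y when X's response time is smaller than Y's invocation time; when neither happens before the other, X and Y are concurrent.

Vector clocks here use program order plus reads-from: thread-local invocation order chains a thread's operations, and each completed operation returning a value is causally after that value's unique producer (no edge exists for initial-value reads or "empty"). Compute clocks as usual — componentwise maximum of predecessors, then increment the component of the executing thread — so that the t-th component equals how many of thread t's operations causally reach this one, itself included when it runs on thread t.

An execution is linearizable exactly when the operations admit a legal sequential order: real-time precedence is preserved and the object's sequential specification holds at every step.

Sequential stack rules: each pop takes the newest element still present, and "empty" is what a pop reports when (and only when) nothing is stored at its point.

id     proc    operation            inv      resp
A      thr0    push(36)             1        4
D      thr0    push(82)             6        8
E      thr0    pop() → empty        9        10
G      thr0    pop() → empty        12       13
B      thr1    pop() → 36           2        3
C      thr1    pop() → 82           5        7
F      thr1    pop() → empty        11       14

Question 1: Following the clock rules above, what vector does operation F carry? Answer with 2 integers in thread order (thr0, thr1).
root op A, invoked 1: fresh clock plus thr0's own tick → (1, 0)
merge at B (invoked 2): VC(A)=(1, 0), own-thread bump on thr1 → (1, 1)
merge at D (invoked 6): VC(A)=(1, 0), own-thread bump on thr0 → (2, 0)
merge at E (invoked 9): VC(D)=(2, 0), own-thread bump on thr0 → (3, 0)
merge at C (invoked 5): VC(B)=(1, 1), VC(D)=(2, 0), own-thread bump on thr1 → (2, 2)
merge at G (invoked 12): VC(E)=(3, 0), own-thread bump on thr0 → (4, 0)
merge at F (invoked 11): VC(C)=(2, 2), own-thread bump on thr1 → (2, 3)
target: VC(F) = (2, 3)

(2, 3)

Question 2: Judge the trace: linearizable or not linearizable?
witness order: A, B, D, C, E, F, G
1. A push(36), leaving stack <36>
2. B pop() → 36, leaving stack <>
3. D push(82), leaving stack <82>
4. C pop() → 82, leaving stack <>
5. E pop() → empty, leaving stack <>
6. F pop() → empty, leaving stack <>
7. G pop() → empty, leaving stack <>

linearizable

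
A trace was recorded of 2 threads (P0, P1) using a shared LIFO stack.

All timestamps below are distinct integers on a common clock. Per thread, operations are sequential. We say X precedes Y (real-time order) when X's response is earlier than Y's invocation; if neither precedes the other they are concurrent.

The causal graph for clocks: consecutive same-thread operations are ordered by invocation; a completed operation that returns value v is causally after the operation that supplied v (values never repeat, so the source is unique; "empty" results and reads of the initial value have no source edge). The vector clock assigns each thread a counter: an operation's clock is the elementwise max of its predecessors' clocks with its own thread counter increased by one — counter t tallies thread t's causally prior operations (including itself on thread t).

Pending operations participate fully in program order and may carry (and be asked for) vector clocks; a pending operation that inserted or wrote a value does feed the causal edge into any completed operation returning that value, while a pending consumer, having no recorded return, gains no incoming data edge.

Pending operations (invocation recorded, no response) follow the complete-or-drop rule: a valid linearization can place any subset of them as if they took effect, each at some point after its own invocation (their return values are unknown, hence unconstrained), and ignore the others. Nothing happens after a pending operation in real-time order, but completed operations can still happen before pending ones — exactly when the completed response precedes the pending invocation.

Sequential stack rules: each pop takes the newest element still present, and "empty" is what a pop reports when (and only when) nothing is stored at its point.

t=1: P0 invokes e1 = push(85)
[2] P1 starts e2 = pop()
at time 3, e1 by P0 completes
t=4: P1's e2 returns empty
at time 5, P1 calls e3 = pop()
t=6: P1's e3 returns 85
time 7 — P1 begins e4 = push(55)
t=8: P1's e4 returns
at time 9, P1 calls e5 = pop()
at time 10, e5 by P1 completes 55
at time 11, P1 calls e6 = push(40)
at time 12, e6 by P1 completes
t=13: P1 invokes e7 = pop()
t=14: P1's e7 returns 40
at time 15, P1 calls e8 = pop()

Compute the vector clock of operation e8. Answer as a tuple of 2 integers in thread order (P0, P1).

(1, 7)

e2, invoked 2, has no incoming edges; only P1's bump applies → (0, 1)
e1, invoked 1, has no incoming edges; only P0's bump applies → (1, 0)
e3, invoked 5, takes VC(e1)=(1, 0), VC(e2)=(0, 1) under max, adds 1 for P1 → (1, 2)
e4, invoked 7, takes VC(e3)=(1, 2) under max, adds 1 for P1 → (1, 3)
e5, invoked 9, takes VC(e4)=(1, 3) under max, adds 1 for P1 → (1, 4)
e6, invoked 11, takes VC(e5)=(1, 4) under max, adds 1 for P1 → (1, 5)
e7, invoked 13, takes VC(e6)=(1, 5) under max, adds 1 for P1 → (1, 6)
e8, invoked 15, takes VC(e7)=(1, 6) under max, adds 1 for P1 → (1, 7)
target: VC(e8) = (1, 7)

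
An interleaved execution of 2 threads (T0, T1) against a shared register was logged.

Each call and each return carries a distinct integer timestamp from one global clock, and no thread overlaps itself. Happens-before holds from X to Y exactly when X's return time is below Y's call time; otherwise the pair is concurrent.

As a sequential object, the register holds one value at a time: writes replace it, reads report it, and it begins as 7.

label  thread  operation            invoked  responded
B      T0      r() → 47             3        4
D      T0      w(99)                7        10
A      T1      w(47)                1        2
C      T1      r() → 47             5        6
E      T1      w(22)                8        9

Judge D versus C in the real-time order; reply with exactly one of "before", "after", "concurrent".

after

D spans [7,10], C spans [5,6]
resp(C)=6 < inv(D)=7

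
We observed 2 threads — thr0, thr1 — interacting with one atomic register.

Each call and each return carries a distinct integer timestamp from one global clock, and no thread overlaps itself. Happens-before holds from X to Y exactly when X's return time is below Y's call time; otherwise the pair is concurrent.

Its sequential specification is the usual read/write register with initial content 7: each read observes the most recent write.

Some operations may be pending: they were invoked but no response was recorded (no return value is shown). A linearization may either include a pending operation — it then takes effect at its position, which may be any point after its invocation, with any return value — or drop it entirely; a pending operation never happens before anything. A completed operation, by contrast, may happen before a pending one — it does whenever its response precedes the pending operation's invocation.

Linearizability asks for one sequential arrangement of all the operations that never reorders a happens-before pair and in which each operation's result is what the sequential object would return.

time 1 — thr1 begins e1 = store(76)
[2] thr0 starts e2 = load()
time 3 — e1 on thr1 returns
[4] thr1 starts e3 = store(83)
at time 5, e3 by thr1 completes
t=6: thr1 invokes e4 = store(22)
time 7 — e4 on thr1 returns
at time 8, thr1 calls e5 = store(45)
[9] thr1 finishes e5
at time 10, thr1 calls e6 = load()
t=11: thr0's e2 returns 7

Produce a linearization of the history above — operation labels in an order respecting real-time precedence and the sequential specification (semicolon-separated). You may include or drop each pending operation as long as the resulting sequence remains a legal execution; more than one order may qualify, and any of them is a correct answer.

step 1: e2 load() → 7 — value 7
step 2: e1 store(76) — value 76
step 3: e3 store(83) — value 83
step 4: e4 store(22) — value 22
step 5: e5 store(45) — value 45

e2; e1; e3; e4; e5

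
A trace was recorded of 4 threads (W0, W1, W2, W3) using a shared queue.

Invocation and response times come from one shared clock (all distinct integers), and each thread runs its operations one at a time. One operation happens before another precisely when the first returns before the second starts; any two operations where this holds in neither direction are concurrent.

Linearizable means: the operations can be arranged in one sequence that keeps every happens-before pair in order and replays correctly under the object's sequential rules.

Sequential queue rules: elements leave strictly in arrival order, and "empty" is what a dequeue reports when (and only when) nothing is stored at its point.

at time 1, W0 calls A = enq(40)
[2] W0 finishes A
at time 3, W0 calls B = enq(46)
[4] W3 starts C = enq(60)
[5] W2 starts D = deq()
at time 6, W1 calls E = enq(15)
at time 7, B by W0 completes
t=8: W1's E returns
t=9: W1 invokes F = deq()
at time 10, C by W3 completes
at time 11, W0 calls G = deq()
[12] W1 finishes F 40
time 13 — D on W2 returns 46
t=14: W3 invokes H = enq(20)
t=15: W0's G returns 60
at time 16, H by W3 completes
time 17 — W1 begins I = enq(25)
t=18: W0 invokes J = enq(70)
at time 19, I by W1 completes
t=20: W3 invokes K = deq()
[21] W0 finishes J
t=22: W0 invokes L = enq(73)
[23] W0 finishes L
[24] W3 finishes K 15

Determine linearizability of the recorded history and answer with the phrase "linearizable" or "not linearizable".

linearizable

one valid linearization: A, B, C, E, F, D, G, H, I, J, K, L
1. A enq(40), leaving queue <40>
2. B enq(46), leaving queue <40,46>
3. C enq(60), leaving queue <40,46,60>
4. E enq(15), leaving queue <40,46,60,15>
5. F deq() → 40, leaving queue <46,60,15>
6. D deq() → 46, leaving queue <60,15>
7. G deq() → 60, leaving queue <15>
8. H enq(20), leaving queue <15,20>
9. I enq(25), leaving queue <15,20,25>
10. J enq(70), leaving queue <15,20,25,70>
11. K deq() → 15, leaving queue <20,25,70>
12. L enq(73), leaving queue <20,25,70,73>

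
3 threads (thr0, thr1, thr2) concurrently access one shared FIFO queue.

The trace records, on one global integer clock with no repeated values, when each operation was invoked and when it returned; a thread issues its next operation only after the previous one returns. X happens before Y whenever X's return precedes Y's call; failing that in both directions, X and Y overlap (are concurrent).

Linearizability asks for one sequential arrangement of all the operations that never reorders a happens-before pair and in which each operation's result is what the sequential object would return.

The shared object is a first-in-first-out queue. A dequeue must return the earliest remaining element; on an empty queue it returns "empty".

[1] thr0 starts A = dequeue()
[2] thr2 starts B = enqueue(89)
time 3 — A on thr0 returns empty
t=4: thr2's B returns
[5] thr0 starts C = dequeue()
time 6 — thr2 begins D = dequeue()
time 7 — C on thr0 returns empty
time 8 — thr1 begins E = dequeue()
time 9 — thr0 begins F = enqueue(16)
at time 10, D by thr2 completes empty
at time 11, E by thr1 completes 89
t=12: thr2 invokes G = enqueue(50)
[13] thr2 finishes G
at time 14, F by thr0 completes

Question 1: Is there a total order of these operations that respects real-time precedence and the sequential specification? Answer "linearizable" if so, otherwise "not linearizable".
through event 9 a valid linearization exists; event 10 (D responding at time 10) ends that
the 4 completed operations admit 4 real-time orders; each fails the FIFO queue replay
including or dropping the 2 pending operations (E, F) in any combination fails
sample order A, B, C, D (pending dropped) stalls at step 3 — C dequeue() → empty has no legal effect
sample order A, B, D, C (pending dropped) stalls at step 3 — D dequeue() → empty has no legal effect

not linearizable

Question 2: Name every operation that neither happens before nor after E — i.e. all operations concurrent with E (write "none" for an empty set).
overlap test against E [8,11]: concurrent iff the interval meets 8..11
A [1,3]: before
B [2,4]: before
C [5,7]: before
D [6,10]: concurrent
F [9,14]: concurrent
G [12,13]: after

D, F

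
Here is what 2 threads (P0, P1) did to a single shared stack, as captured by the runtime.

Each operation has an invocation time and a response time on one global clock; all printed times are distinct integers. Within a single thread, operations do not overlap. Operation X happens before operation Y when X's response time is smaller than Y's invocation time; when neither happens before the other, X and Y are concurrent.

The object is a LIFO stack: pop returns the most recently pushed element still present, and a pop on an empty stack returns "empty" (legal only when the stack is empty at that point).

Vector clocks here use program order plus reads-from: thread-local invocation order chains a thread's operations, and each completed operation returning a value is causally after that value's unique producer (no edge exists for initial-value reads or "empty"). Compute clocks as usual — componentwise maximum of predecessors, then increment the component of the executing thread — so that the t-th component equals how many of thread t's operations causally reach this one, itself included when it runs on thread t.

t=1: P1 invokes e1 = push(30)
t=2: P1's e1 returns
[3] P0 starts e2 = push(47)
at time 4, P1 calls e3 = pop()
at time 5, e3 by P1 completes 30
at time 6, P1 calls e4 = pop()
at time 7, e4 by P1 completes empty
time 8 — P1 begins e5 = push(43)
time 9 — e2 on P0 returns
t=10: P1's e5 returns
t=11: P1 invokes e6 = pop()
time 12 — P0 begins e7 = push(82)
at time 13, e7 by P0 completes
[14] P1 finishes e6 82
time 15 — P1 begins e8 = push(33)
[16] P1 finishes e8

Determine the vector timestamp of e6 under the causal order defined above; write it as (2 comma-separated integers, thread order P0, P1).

e1 (invocation 1): nothing precedes it; P1's component alone gives (0, 1)
e2 (invocation 3): nothing precedes it; P0's component alone gives (1, 0)
merge at e3 (invoked 4): VC(e1)=(0, 1), own-thread bump on P1 → (0, 2)
merge at e7 (invoked 12): VC(e2)=(1, 0), own-thread bump on P0 → (2, 0)
merge at e4 (invoked 6): VC(e3)=(0, 2), own-thread bump on P1 → (0, 3)
merge at e5 (invoked 8): VC(e4)=(0, 3), own-thread bump on P1 → (0, 4)
merge at e6 (invoked 11): VC(e5)=(0, 4), VC(e7)=(2, 0), own-thread bump on P1 → (2, 5)
merge at e8 (invoked 15): VC(e6)=(2, 5), own-thread bump on P1 → (2, 6)
target: VC(e6) = (2, 5)

(2, 5)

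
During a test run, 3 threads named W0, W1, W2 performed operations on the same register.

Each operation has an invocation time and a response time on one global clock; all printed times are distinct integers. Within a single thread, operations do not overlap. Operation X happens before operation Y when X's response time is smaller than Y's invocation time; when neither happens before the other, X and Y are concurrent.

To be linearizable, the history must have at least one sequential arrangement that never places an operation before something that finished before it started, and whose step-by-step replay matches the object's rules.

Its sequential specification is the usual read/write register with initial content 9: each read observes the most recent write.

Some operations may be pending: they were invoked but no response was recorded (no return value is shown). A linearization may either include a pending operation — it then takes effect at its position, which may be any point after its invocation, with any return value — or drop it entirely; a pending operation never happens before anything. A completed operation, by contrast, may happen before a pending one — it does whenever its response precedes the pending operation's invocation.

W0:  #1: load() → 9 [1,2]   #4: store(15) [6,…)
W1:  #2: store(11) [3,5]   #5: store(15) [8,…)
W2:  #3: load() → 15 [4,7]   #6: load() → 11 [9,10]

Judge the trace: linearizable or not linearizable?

not linearizable

cut after 9 events: linearizable; cut after 10 events (#6 responds, time 10): not linearizable
2 orders of the 4 completed register ops respect real time; none is legal
no completion choice of the 2 pending operations (#4, #5) rescues it — every subset was tried
sample order #1, #2, #3, #6 (pending dropped) stalls at step 3 — #3 load() → 15 has no legal effect
sample order #1, #3, #2, #6 (pending dropped) stalls at step 2 — #3 load() → 15 has no legal effect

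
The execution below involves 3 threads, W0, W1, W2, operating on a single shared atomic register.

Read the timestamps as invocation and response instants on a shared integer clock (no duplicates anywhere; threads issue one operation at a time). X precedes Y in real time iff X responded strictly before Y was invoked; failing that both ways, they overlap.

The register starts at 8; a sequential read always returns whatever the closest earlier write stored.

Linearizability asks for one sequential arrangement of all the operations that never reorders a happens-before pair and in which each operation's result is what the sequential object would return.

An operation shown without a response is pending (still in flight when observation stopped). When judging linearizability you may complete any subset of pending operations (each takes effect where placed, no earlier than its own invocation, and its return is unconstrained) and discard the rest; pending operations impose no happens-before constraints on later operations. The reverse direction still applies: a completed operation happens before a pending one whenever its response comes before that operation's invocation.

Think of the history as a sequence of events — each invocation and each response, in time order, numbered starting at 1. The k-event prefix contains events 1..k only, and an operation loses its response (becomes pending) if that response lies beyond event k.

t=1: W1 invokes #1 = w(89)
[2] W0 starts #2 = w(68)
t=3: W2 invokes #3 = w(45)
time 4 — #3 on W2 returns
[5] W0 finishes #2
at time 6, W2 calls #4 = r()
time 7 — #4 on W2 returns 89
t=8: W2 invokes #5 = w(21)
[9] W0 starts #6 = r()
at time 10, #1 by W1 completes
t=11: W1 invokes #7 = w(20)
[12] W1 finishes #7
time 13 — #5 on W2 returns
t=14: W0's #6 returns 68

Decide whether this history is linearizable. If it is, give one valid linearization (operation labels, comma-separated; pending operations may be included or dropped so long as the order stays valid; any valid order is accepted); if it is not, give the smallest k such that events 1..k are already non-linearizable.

the violation lands at event 14, #6's response at time 14: events 1..13 linearize, events 1..14 do not
7 completed operations, 60 real-time-consistent orders — every atomic register replay fails
sample order #1, #2, #3, #4, #5, #6, #7 stalls at step 4 — #4 r() → 89 has no legal effect
sample order #1, #2, #3, #4, #5, #7, #6 stalls at step 4 — #4 r() → 89 has no legal effect

not linearizable — minimal violating prefix: 14 events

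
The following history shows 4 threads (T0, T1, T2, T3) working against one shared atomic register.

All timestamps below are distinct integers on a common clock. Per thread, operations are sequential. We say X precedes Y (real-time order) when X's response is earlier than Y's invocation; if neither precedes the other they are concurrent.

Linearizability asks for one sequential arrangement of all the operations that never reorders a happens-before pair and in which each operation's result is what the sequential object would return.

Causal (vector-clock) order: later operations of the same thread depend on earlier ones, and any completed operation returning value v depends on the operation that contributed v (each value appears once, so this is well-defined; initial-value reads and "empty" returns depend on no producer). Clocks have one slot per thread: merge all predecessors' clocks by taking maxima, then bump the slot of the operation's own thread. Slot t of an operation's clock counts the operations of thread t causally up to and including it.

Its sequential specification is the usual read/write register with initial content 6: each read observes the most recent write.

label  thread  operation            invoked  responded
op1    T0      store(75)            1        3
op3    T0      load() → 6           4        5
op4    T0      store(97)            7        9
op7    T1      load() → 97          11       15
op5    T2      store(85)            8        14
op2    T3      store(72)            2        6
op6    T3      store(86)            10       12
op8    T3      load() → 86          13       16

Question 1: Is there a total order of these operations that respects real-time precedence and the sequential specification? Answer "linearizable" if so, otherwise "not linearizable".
not linearizable

the violation lands at event 5, op3's response at time 5: events 1..4 linearize, events 1..5 do not
exhaustive check: the 2 completed atomic register ops admit one real-time order; illegal
every completion of the 1 pending operation (op2) was checked; none linearizes
one such order, op1, op3 (pending dropped), breaks at step 2 where op3 load() → 6 is illegal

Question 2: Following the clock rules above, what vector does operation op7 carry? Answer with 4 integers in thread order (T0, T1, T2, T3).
Answer: (3, 1, 0, 0)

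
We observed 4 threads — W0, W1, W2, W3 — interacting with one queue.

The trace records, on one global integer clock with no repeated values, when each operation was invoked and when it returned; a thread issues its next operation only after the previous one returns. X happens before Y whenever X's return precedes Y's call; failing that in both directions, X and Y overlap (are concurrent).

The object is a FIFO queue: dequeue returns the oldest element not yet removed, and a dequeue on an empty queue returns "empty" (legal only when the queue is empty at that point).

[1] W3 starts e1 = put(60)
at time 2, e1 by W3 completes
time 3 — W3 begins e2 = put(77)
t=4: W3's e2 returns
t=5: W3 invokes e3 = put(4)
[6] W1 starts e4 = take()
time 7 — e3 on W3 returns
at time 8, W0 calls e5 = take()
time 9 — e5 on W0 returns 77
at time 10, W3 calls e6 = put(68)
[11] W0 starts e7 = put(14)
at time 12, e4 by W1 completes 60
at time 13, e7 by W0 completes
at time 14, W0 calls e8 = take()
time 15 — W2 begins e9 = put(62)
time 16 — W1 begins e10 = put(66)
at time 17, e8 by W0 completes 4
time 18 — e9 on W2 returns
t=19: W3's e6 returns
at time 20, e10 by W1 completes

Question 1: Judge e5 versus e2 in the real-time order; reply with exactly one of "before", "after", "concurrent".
Answer: after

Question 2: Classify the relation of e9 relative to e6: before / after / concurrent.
Answer: concurrent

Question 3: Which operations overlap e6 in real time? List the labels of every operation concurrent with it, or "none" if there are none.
Answer: e10, e4, e7, e8, e9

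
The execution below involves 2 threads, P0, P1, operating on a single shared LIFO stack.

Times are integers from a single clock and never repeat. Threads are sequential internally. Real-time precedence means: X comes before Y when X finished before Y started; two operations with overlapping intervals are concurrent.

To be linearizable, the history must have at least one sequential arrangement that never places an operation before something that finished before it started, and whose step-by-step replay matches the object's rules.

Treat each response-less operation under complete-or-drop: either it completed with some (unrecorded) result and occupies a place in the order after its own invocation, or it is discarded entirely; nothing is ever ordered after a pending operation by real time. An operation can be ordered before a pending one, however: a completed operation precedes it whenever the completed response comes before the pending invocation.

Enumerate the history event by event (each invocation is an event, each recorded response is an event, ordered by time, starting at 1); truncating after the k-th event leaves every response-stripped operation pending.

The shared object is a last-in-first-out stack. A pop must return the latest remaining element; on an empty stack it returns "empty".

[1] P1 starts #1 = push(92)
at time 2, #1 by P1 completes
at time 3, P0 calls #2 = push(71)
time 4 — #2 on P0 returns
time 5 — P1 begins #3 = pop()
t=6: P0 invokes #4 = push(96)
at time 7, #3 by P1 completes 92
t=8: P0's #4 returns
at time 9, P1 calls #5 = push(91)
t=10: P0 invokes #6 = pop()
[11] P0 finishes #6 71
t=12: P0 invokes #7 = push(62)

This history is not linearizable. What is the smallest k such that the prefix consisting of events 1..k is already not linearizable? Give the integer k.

7

a valid linearization of events 1..6 exists, for instance #1, #2:
after step 1 (#1 push(92)): stack <92>
after step 2 (#2 push(71)): stack <92,71>
at event 7 (#3's time-7 response) nothing linearizes any more
every completion of the 1 pending operation (#4) was checked; none linearizes
for example #1, #2, #3 (pending dropped) fails at step 3: #3 pop() → 92 is not legal there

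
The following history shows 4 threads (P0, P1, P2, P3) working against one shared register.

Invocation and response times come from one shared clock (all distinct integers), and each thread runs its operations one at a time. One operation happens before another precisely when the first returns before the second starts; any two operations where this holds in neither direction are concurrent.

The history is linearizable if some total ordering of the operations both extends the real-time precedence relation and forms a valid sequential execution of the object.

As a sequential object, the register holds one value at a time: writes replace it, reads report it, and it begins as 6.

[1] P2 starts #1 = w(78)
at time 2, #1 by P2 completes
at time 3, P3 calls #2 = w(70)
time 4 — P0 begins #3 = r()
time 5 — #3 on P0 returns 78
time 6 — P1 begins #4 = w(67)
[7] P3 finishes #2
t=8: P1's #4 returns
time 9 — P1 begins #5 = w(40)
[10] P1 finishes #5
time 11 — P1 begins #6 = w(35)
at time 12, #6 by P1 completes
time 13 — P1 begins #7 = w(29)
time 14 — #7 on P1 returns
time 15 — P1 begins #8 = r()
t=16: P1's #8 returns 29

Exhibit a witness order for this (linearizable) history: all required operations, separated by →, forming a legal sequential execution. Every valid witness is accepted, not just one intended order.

#1 → #3 → #2 → #4 → #5 → #6 → #7 → #8

step 1: #1 w(78) — value 78
step 2: #3 r() → 78 — value 78
step 3: #2 w(70) — value 70
step 4: #4 w(67) — value 67
step 5: #5 w(40) — value 40
step 6: #6 w(35) — value 35
step 7: #7 w(29) — value 29
step 8: #8 r() → 29 — value 29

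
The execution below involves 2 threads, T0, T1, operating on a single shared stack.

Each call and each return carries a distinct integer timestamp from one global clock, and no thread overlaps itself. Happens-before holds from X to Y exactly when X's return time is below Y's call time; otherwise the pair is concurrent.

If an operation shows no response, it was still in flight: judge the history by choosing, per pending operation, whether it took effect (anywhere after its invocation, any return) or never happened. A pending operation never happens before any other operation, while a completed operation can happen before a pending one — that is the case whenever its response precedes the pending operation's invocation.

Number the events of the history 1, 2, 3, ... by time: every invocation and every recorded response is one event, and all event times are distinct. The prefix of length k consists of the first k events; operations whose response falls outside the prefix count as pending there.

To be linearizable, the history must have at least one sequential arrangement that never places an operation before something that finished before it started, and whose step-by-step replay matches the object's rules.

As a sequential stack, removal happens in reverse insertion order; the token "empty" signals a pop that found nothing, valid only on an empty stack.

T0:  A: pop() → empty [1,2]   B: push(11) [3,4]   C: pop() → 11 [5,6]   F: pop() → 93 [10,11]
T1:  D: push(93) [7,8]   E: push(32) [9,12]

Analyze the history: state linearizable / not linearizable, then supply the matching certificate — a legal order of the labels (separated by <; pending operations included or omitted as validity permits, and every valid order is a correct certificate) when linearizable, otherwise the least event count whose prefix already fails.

step 1: A pop() → empty — stack <>
step 2: B push(11) — stack <11>
step 3: C pop() → 11 — stack <>
step 4: D push(93) — stack <93>
step 5: F pop() → 93 — stack <>
step 6: E push(32) — stack <32>

linearizable — witness: A < B < C < D < F < E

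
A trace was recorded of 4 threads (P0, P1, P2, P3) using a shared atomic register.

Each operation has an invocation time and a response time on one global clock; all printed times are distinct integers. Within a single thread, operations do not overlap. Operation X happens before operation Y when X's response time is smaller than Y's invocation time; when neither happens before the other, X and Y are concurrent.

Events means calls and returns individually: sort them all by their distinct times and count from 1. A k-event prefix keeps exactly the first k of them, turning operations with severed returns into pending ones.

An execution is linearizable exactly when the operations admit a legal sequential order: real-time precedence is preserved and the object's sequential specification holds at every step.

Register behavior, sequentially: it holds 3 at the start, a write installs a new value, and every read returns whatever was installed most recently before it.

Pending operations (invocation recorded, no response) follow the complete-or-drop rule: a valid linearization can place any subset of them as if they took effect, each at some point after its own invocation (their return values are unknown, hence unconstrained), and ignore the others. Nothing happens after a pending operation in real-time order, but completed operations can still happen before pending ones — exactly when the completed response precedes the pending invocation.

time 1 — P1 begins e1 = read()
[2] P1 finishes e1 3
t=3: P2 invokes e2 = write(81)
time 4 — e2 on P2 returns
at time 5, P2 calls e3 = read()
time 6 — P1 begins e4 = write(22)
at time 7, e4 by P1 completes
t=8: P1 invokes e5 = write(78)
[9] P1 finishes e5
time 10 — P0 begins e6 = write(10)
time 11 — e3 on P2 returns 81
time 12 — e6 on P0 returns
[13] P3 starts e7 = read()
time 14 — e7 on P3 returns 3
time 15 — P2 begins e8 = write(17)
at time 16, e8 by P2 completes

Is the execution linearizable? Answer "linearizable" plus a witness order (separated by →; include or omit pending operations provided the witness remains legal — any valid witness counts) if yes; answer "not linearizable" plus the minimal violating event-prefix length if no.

not linearizable — minimal violating prefix: 14 events

events 1..13 are fine; event 14 — the response of e7 at time 14 — makes the prefix non-linearizable
checked exhaustively: 4 real-time-consistent orders of 7 completed operations, zero legal atomic register replays
for example e1, e2, e3, e4, e5, e6, e7 fails at step 7: e7 read() → 3 is not legal there
for example e1, e2, e4, e3, e5, e6, e7 fails at step 4: e3 read() → 81 is not legal there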